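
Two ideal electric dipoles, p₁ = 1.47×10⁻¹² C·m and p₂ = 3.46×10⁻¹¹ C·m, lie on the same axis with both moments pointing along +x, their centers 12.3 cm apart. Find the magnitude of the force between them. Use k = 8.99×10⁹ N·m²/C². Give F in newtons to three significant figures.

On-axis field of dipole 1 at distance r: E = 2kp₁/r³. Force on dipole 2 is F = p₂·dE/dr (gradient along axis).
dE/dr = −6kp₁/r⁴, so |F| = 6kp₁p₂/r⁴ (attractive for aligned moments).
F = 6(8.99×10⁹)(1.47×10⁻¹²)(3.46×10⁻¹¹)/(0.123)⁴ = 1.199×10⁻⁸ N.

F ≈ 1.20×10⁻⁸ N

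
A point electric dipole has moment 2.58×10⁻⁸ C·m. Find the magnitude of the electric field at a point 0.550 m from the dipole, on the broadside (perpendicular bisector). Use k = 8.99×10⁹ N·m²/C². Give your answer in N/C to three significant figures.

In the equatorial plane E = kp/r³.
E = (8.99×10⁹)(2.58×10⁻⁸) / (0.550)³ = 1394 N/C.

E ≈ 1390 N/C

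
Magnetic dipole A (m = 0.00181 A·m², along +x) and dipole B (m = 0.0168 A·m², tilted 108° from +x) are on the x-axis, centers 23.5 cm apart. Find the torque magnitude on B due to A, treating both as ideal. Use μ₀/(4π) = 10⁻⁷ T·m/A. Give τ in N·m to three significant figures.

Dipole B is on the axis of dipole A, so B₁ there is axial: B₁ = (μ₀/4π)·2m₁/r³ along +x.
B₁ = 2(10⁻⁷)(0.00181)/(0.235)³ = 2.789×10⁻⁸ T.
τ = m₂ B₁ sinθ.
τ = (0.0168)(2.789×10⁻⁸)·sin108° = 4.457×10⁻¹⁰ N·m.

τ ≈ 4.46×10⁻¹⁰ N·m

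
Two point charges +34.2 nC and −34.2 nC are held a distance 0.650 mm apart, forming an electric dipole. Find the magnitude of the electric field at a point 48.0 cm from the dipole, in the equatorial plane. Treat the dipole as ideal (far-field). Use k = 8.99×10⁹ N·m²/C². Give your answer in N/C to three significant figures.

E ≈ 1.81 N/C

Dipole moment p = qd = (3.42×10⁻⁸ C)(6.50×10⁻⁴ m) = 2.223×10⁻¹¹ C·m.
On the perpendicular bisector E = kp/r³ (half the axial value at the same distance).
E = (8.99×10⁹)(2.223×10⁻¹¹) / (0.480)³ = 1.807 N/C.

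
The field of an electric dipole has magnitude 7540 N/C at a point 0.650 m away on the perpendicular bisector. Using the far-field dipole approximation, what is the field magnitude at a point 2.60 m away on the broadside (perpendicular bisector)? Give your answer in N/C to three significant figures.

E ≈ 118 N/C

Dipole fields scale as 1/r³ in the far field; the geometry is the same at both points.
E₂ = E₁ · (r₁/r₂)³ = 7540 · (0.650/2.60)³.
(r₁/r₂)³ = (0.25)³ = 0.01562.
E₂ ≈ 117.8 N/C.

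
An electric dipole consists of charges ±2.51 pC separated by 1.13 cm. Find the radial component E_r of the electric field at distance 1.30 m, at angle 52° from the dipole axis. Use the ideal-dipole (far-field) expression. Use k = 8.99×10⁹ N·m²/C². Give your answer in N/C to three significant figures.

E_r ≈ 1.43×10⁻⁴ N/C

Dipole moment p = qd = (2.51×10⁻¹² C)(0.0113 m) = 2.836×10⁻¹⁴ C·m.
For a dipole, E_r = (2kp cosθ)/r³.
kp/r³ = (8.99×10⁹)(2.836×10⁻¹⁴)/(1.30)³ = 1.160×10⁻⁴ N/C.
E_r = 2·1.160×10⁻⁴·cos52° = 1.429×10⁻⁴ N/C.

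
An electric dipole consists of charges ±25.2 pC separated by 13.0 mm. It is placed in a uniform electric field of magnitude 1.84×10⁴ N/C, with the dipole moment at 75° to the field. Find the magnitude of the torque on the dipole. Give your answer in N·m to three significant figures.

τ ≈ 5.82×10⁻⁹ N·m

Dipole moment p = qd = (2.52×10⁻¹¹ C)(0.0130 m) = 3.276×10⁻¹³ C·m.
Torque on an electric dipole: τ = pE sinθ.
τ = (3.276×10⁻¹³)(1.84×10⁴)·sin75° = 5.822×10⁻⁹ N·m.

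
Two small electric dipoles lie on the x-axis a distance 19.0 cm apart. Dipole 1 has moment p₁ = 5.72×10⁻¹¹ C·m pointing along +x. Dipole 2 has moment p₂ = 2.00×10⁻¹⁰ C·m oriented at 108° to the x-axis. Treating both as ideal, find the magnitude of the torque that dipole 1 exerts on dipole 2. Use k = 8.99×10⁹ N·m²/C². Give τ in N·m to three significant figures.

τ ≈ 2.85×10⁻⁸ N·m

The second dipole sits on the axis of the first, so the field there is axial: E₁ = 2kp₁/r³ along +x.
E₁ = 2(8.99×10⁹)(5.72×10⁻¹¹)/(0.190)³ = 149.9 N/C.
Torque on the second dipole: τ = p₂ E₁ sinθ.
τ = (2.00×10⁻¹⁰)(149.9)·sin108° = 2.852×10⁻⁸ N·m.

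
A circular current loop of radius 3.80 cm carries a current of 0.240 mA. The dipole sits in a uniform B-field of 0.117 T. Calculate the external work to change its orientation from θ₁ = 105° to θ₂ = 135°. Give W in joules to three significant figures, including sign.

W ≈ 5.71×10⁻⁸ J

Magnetic moment m = IA = Iπa² = (2.40×10⁻⁴)·π·(0.0380)² = 1.089×10⁻⁶ A·m².
W_ext = ΔU = −mB cosθ₂ + mB cosθ₁ = mB(cosθ₁ − cosθ₂).
W = (1.089×10⁻⁶)(0.117)·(cos105° − cos135°) = (1.274×10⁻⁷)·(+0.4483) = 5.712×10⁻⁸ J.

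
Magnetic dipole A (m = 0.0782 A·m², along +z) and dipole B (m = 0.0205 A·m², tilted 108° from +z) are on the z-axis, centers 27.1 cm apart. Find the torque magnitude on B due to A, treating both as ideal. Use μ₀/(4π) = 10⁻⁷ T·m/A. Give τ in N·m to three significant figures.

Dipole B is on the axis of dipole A, so B₁ there is axial: B₁ = (μ₀/4π)·2m₁/r³ along +z.
B₁ = 2(10⁻⁷)(0.0782)/(0.271)³ = 7.858×10⁻⁷ T.
τ = m₂ B₁ sinθ.
τ = (0.0205)(7.858×10⁻⁷)·sin108° = 1.532×10⁻⁸ N·m.

τ ≈ 1.53×10⁻⁸ N·m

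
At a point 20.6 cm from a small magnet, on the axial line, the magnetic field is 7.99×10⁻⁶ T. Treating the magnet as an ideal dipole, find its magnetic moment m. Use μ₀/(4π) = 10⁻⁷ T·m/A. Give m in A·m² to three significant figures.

On axis B = (μ₀/4π)·2m/r³, so m = Br³·4π/(μ₀·2).
m = (7.99×10⁻⁶)·(0.206)³ / (2·10⁻⁷) = 0.3492 A·m².

m ≈ 0.349 A·m²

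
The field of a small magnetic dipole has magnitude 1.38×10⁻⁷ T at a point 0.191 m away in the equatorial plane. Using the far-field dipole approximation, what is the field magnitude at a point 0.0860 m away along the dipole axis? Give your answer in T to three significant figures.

Dipole fields scale as 1/r³ in the far field.
The axial field is twice the equatorial field at the same r, so the geometry factor is 2/1.
B₂ = B₁ · (2/1) · (r₁/r₂)³ = 1.38×10⁻⁷ · 2 · (0.191/0.0860)³.
(r₁/r₂)³ = (2.221)³ = 10.95.
B₂ ≈ 3.024×10⁻⁶ T.

B ≈ 3.02×10⁻⁶ T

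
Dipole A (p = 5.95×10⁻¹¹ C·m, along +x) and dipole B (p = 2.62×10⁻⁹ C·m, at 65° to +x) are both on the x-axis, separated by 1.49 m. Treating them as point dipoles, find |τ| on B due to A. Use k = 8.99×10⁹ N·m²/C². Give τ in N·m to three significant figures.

τ ≈ 7.68×10⁻¹⁰ N·m

The second dipole sits on the axis of the first, so the field there is axial: E₁ = 2kp₁/r³ along +x.
E₁ = 2(8.99×10⁹)(5.95×10⁻¹¹)/(1.49)³ = 0.3234 N/C.
Torque on the second dipole: τ = p₂ E₁ sinθ.
τ = (2.62×10⁻⁹)(0.3234)·sin65° = 7.679×10⁻¹⁰ N·m.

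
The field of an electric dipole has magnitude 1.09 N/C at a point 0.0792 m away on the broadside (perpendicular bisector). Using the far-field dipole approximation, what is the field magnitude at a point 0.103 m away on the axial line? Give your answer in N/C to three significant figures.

E ≈ 0.991 N/C

Dipole fields scale as 1/r³ in the far field.
The axial field is twice the equatorial field at the same r, so the geometry factor is 2/1.
E₂ = E₁ · (2/1) · (r₁/r₂)³ = 1.09 · 2 · (0.0792/0.103)³.
(r₁/r₂)³ = (0.7689)³ = 0.4546.
E₂ ≈ 0.9911 N/C.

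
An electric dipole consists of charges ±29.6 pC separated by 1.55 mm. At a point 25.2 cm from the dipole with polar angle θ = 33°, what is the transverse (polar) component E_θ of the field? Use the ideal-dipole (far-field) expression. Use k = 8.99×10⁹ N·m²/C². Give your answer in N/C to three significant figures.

E_θ ≈ 0.0140 N/C

Dipole moment p = qd = (2.96×10⁻¹¹ C)(0.00155 m) = 4.588×10⁻¹⁴ C·m.
For a dipole, E_θ = (kp sinθ)/r³.
kp/r³ = (8.99×10⁹)(4.588×10⁻¹⁴)/(0.252)³ = 0.02577 N/C.
E_θ = 0.02577·sin33° = 0.01404 N/C.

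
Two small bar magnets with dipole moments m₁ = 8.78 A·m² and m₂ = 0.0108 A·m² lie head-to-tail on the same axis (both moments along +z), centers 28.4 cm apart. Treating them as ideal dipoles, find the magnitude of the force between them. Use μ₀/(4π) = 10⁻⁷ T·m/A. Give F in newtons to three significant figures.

On-axis B of dipole 1: B = (μ₀/4π)·2m₁/r³. Force on dipole 2: F = m₂·dB/dr.
dB/dr = −(μ₀/4π)·6m₁/r⁴, so |F| = (μ₀/4π)·6m₁m₂/r⁴.
F = 6(10⁻⁷)(8.78)(0.0108)/(0.284)⁴ = 8.746×10⁻⁶ N.

F ≈ 8.75×10⁻⁶ N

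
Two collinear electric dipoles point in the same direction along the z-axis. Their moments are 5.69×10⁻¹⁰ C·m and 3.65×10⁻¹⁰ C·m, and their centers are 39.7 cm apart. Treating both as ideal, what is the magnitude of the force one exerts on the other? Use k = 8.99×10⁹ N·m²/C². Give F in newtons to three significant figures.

On-axis field of dipole 1 at distance r: E = 2kp₁/r³. Force on dipole 2 is F = p₂·dE/dr (gradient along axis).
dE/dr = −6kp₁/r⁴, so |F| = 6kp₁p₂/r⁴ (attractive for aligned moments).
F = 6(8.99×10⁹)(5.69×10⁻¹⁰)(3.65×10⁻¹⁰)/(0.397)⁴ = 4.510×10⁻⁷ N.

F ≈ 4.51×10⁻⁷ N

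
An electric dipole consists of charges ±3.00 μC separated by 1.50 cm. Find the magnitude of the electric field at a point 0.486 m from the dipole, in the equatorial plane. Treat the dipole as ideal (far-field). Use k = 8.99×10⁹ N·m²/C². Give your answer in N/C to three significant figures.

E ≈ 3520 N/C

Dipole moment p = qd = (3.00×10⁻⁶ C)(0.0150 m) = 4.50×10⁻⁸ C·m.
In the equatorial plane E = kp/r³.
E = (8.99×10⁹)(4.50×10⁻⁸) / (0.486)³ = 3524 N/C.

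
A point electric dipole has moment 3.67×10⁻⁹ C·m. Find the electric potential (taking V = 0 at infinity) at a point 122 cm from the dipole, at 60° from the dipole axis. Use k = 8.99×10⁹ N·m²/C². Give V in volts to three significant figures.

V ≈ 11.1 V

The dipole potential is V = kp cosθ / r².
V = (8.99×10⁹)(3.67×10⁻⁹)·cos60° / (1.22)² = 11.08 V.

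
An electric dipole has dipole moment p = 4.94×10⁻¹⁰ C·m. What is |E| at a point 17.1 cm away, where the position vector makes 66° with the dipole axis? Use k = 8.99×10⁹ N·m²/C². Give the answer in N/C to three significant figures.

At angle θ the dipole field magnitude is E = (kp/r³)·√(1 + 3cos²θ).
kp/r³ = (8.99×10⁹)(4.94×10⁻¹⁰) / (0.171)³ = 888.2 N/C.
√(1 + 3cos²66°) = √(1 + 3·0.1654) = √1.4963 ≈ 1.2232.
E ≈ 888.2 × 1.223 = 1086 N/C.

E ≈ 1090 N/C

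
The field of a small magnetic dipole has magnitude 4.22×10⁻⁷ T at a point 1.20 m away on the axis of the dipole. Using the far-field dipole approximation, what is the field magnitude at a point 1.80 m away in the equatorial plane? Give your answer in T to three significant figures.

Dipole fields scale as 1/r³ in the far field.
The axial field is twice the equatorial field at the same r, so the geometry factor is 1/2.
B₂ = B₁ · (1/2) · (r₁/r₂)³ = 4.22×10⁻⁷ · 0.5 · (1.20/1.80)³.
(r₁/r₂)³ = (0.6667)³ = 0.2963.
B₂ ≈ 6.252×10⁻⁸ T.

B ≈ 6.25×10⁻⁸ T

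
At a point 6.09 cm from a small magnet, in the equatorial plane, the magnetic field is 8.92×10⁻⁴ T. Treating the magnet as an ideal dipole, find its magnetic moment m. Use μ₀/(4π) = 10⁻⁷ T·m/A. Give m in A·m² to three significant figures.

m ≈ 2.01 A·m²

In the equatorial plane B = (μ₀/4π)·m/r³, so m = Br³·4π/(μ₀).
m = (8.92×10⁻⁴)·(0.0609)³ / (10⁻⁷) = 2.015 A·m².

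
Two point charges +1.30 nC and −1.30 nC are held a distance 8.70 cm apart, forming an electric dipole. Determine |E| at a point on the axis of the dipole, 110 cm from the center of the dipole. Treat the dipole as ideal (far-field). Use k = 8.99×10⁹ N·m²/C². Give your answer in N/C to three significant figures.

Dipole moment p = qd = (1.30×10⁻⁹ C)(0.0870 m) = 1.131×10⁻¹⁰ C·m.
On the dipole axis E = 2kp/r³.
E = 2·(8.99×10⁹)(1.131×10⁻¹⁰) / (1.10)³ = 1.528 N/C.

E ≈ 1.53 N/C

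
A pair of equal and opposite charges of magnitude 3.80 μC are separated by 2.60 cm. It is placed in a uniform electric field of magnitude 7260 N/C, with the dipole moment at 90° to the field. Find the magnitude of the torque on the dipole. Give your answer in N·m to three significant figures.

τ ≈ 7.17×10⁻⁴ N·m

Dipole moment p = qd = (3.80×10⁻⁶ C)(0.0260 m) = 9.88×10⁻⁸ C·m.
Torque on an electric dipole: τ = pE sinθ.
τ = (9.88×10⁻⁸)(7260)·sin90° = 7.173×10⁻⁴ N·m.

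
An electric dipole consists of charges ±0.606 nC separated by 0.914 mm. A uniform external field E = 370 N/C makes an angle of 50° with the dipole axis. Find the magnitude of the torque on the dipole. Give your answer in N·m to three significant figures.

Dipole moment p = qd = (6.06×10⁻¹⁰ C)(9.14×10⁻⁴ m) = 5.539×10⁻¹³ C·m.
Torque on an electric dipole: τ = pE sinθ.
τ = (5.539×10⁻¹³)(370)·sin50° = 1.570×10⁻¹⁰ N·m.

τ ≈ 1.57×10⁻¹⁰ N·m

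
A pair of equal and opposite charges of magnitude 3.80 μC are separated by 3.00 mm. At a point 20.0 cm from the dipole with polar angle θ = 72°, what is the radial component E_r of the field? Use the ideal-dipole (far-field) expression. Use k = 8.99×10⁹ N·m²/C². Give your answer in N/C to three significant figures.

E_r ≈ 7920 N/C

Dipole moment p = qd = (3.80×10⁻⁶ C)(0.00300 m) = 1.14×10⁻⁸ C·m.
For a dipole, E_r = (2kp cosθ)/r³.
kp/r³ = (8.99×10⁹)(1.14×10⁻⁸)/(0.200)³ = 1.281×10⁴ N/C.
E_r = 2·1.281×10⁴·cos72° = 7917 N/C.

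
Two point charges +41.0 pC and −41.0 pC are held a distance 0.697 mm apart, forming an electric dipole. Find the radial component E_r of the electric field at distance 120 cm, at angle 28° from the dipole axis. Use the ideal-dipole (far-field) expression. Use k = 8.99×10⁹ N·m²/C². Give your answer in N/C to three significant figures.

E_r ≈ 2.63×10⁻⁴ N/C

Dipole moment p = qd = (4.10×10⁻¹¹ C)(6.97×10⁻⁴ m) = 2.858×10⁻¹⁴ C·m.
For a dipole, E_r = (2kp cosθ)/r³.
kp/r³ = (8.99×10⁹)(2.858×10⁻¹⁴)/(1.20)³ = 1.487×10⁻⁴ N/C.
E_r = 2·1.487×10⁻⁴·cos28° = 2.626×10⁻⁴ N/C.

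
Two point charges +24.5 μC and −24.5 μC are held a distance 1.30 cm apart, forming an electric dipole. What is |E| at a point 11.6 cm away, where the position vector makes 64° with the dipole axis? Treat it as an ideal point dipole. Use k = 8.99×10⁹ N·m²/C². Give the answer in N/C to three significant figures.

E ≈ 2.30×10⁶ N/C

Dipole moment p = qd = (2.45×10⁻⁵ C)(0.0130 m) = 3.185×10⁻⁷ C·m.
At angle θ the dipole field magnitude is E = (kp/r³)·√(1 + 3cos²θ).
kp/r³ = (8.99×10⁹)(3.185×10⁻⁷) / (0.116)³ = 1.834×10⁶ N/C.
√(1 + 3cos²64°) = √(1 + 3·0.1922) = √1.5765 ≈ 1.2556.
E ≈ 1.834×10⁶ × 1.256 = 2.303×10⁶ N/C.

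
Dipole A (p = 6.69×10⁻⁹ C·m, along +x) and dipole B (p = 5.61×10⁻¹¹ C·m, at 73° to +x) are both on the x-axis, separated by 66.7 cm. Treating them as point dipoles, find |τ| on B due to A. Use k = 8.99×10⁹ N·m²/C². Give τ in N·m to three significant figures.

The second dipole sits on the axis of the first, so the field there is axial: E₁ = 2kp₁/r³ along +x.
E₁ = 2(8.99×10⁹)(6.69×10⁻⁹)/(0.667)³ = 405.4 N/C.
Torque on the second dipole: τ = p₂ E₁ sinθ.
τ = (5.61×10⁻¹¹)(405.4)·sin73° = 2.175×10⁻⁸ N·m.

τ ≈ 2.17×10⁻⁸ N·m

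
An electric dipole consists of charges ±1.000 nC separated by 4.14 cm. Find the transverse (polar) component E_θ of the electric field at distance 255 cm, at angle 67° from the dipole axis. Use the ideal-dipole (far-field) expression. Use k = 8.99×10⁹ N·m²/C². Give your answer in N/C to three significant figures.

E_θ ≈ 0.0207 N/C

Dipole moment p = qd = (1.00×10⁻⁹ C)(0.0414 m) = 4.14×10⁻¹¹ C·m.
For a dipole, E_θ = (kp sinθ)/r³.
kp/r³ = (8.99×10⁹)(4.14×10⁻¹¹)/(2.55)³ = 0.02245 N/C.
E_θ = 0.02245·sin67° = 0.02066 N/C.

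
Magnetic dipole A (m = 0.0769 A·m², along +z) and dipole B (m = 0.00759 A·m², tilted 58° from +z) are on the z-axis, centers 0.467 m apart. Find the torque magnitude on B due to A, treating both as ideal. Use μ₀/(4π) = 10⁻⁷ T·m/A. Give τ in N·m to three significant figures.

τ ≈ 9.72×10⁻¹⁰ N·m

Dipole B is on the axis of dipole A, so B₁ there is axial: B₁ = (μ₀/4π)·2m₁/r³ along +z.
B₁ = 2(10⁻⁷)(0.0769)/(0.467)³ = 1.510×10⁻⁷ T.
τ = m₂ B₁ sinθ.
τ = (0.00759)(1.510×10⁻⁷)·sin58° = 9.720×10⁻¹⁰ N·m.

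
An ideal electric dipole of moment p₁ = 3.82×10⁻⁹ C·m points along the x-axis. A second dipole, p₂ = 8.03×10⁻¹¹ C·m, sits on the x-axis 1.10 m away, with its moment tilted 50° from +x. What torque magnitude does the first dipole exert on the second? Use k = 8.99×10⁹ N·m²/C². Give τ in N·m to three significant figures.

The second dipole sits on the axis of the first, so the field there is axial: E₁ = 2kp₁/r³ along +x.
E₁ = 2(8.99×10⁹)(3.82×10⁻⁹)/(1.10)³ = 51.60 N/C.
Torque on the second dipole: τ = p₂ E₁ sinθ.
τ = (8.03×10⁻¹¹)(51.60)·sin50° = 3.174×10⁻⁹ N·m.

τ ≈ 3.17×10⁻⁹ N·m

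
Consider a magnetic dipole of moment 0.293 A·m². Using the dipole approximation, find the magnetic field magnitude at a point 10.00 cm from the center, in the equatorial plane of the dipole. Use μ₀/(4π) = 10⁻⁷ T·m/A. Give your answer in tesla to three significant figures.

In the equatorial plane B = (μ₀/4π)·m/r³ (half the axial value).
B = (10⁻⁷)·(0.293) / (0.100)³ = 2.930×10⁻⁵ T.

B ≈ 2.93×10⁻⁵ T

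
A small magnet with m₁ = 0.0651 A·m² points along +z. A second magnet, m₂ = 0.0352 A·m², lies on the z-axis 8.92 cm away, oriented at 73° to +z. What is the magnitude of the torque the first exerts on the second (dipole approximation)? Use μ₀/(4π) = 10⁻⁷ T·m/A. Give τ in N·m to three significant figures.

Dipole B is on the axis of dipole A, so B₁ there is axial: B₁ = (μ₀/4π)·2m₁/r³ along +z.
B₁ = 2(10⁻⁷)(0.0651)/(0.0892)³ = 1.834×10⁻⁵ T.
τ = m₂ B₁ sinθ.
τ = (0.0352)(1.834×10⁻⁵)·sin73° = 6.175×10⁻⁷ N·m.

τ ≈ 6.18×10⁻⁷ N·m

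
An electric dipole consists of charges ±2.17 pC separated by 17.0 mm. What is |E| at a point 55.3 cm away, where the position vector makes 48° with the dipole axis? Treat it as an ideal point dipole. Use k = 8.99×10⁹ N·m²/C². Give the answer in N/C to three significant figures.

E ≈ 0.00300 N/C

Dipole moment p = qd = (2.17×10⁻¹² C)(0.0170 m) = 3.689×10⁻¹⁴ C·m.
At angle θ the dipole field magnitude is E = (kp/r³)·√(1 + 3cos²θ).
kp/r³ = (8.99×10⁹)(3.689×10⁻¹⁴) / (0.553)³ = 0.001961 N/C.
√(1 + 3cos²48°) = √(1 + 3·0.4477) = √2.3432 ≈ 1.5308.
E ≈ 0.001961 × 1.531 = 0.003002 N/C.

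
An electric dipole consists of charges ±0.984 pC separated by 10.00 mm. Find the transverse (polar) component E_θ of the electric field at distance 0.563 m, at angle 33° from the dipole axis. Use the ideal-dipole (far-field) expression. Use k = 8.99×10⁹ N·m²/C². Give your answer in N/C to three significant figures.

E_θ ≈ 2.70×10⁻⁴ N/C

Dipole moment p = qd = (9.84×10⁻¹³ C)(0.0100 m) = 9.84×10⁻¹⁵ C·m.
For a dipole, E_θ = (kp sinθ)/r³.
kp/r³ = (8.99×10⁹)(9.84×10⁻¹⁵)/(0.563)³ = 4.957×10⁻⁴ N/C.
E_θ = 4.957×10⁻⁴·sin33° = 2.700×10⁻⁴ N/C.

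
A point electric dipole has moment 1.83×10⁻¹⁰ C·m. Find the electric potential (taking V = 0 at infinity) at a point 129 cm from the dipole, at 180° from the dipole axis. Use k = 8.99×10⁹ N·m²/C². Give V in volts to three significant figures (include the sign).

V ≈ -0.989 V

The dipole potential is V = kp cosθ / r².
V = (8.99×10⁹)(1.83×10⁻¹⁰)·cos180° / (1.29)² = -0.9886 V.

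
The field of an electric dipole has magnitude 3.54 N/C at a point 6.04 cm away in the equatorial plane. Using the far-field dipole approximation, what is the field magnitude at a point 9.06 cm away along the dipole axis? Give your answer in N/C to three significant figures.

Dipole fields scale as 1/r³ in the far field.
The axial field is twice the equatorial field at the same r, so the geometry factor is 2/1.
E₂ = E₁ · (2/1) · (r₁/r₂)³ = 3.54 · 2 · (6.04/9.06)³.
(r₁/r₂)³ = (0.6667)³ = 0.2963.
E₂ ≈ 2.098 N/C.

E ≈ 2.10 N/C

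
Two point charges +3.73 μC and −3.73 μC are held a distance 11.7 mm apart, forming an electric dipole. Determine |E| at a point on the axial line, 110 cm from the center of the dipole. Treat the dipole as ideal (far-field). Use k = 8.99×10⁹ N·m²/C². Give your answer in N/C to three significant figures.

E ≈ 590 N/C

Dipole moment p = qd = (3.73×10⁻⁶ C)(0.0117 m) = 4.364×10⁻⁸ C·m.
On the dipole axis E = 2kp/r³.
E = 2·(8.99×10⁹)(4.364×10⁻⁸) / (1.10)³ = 589.5 N/C.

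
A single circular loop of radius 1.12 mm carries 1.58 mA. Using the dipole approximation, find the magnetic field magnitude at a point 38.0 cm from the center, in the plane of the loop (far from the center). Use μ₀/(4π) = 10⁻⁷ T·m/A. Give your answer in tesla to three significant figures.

B ≈ 1.13×10⁻¹⁴ T

Magnetic moment m = IA = Iπa² = (0.00158)·π·(0.00112)² = 6.226×10⁻⁹ A·m².
In the equatorial plane B = (μ₀/4π)·m/r³ (half the axial value).
B = (10⁻⁷)·(6.226×10⁻⁹) / (0.380)³ = 1.135×10⁻¹⁴ T.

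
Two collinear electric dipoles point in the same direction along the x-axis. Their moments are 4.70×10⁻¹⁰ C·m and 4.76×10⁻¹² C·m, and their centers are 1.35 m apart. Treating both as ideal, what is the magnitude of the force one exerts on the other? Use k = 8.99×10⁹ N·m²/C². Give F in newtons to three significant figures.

On-axis field of dipole 1 at distance r: E = 2kp₁/r³. Force on dipole 2 is F = p₂·dE/dr (gradient along axis).
dE/dr = −6kp₁/r⁴, so |F| = 6kp₁p₂/r⁴ (attractive for aligned moments).
F = 6(8.99×10⁹)(4.70×10⁻¹⁰)(4.76×10⁻¹²)/(1.35)⁴ = 3.633×10⁻¹¹ N.

F ≈ 3.63×10⁻¹¹ N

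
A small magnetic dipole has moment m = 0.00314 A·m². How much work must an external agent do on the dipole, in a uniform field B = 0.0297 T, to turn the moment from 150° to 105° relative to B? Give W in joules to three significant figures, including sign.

W ≈ -5.66×10⁻⁵ J

W_ext = ΔU = −mB cosθ₂ + mB cosθ₁ = mB(cosθ₁ − cosθ₂).
W = (0.00314)(0.0297)·(cos150° − cos105°) = (9.326×10⁻⁵)·(-0.6072) = -5.663×10⁻⁵ J.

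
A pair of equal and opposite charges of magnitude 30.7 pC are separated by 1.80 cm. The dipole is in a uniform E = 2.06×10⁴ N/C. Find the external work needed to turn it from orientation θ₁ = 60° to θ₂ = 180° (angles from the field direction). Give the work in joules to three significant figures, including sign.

Dipole moment p = qd = (3.07×10⁻¹¹ C)(0.0180 m) = 5.526×10⁻¹³ C·m.
W_ext = ΔU = U(θ₂) − U(θ₁) = −pE cosθ₂ − (−pE cosθ₁) = pE(cosθ₁ − cosθ₂).
W = (5.526×10⁻¹³)(2.06×10⁴)·(cos60° − cos180°) = (1.138×10⁻⁸)·(+1.5000) = 1.708×10⁻⁸ J.

W ≈ 1.71×10⁻⁸ J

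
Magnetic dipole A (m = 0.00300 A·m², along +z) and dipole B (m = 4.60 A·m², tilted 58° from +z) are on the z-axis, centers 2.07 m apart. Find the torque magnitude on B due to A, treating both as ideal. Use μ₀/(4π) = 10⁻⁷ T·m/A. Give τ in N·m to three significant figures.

Dipole B is on the axis of dipole A, so B₁ there is axial: B₁ = (μ₀/4π)·2m₁/r³ along +z.
B₁ = 2(10⁻⁷)(0.00300)/(2.07)³ = 6.765×10⁻¹¹ T.
τ = m₂ B₁ sinθ.
τ = (4.60)(6.765×10⁻¹¹)·sin58° = 2.639×10⁻¹⁰ N·m.

τ ≈ 2.64×10⁻¹⁰ N·m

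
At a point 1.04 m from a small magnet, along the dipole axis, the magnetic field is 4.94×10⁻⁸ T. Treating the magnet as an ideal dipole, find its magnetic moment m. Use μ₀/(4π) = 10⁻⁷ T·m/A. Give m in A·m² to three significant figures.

On axis B = (μ₀/4π)·2m/r³, so m = Br³·4π/(μ₀·2).
m = (4.94×10⁻⁸)·(1.04)³ / (2·10⁻⁷) = 0.2778 A·m².

m ≈ 0.278 A·m²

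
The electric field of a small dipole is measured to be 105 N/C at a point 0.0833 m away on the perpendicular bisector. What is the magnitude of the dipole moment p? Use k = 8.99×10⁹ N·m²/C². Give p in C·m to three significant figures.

p ≈ 6.75×10⁻¹² C·m

In the equatorial plane E = kp/r³, so p = Er³/(k).
p = (105)·(0.0833)³ / (8.99×10⁹) = 6.751×10⁻¹² C·m.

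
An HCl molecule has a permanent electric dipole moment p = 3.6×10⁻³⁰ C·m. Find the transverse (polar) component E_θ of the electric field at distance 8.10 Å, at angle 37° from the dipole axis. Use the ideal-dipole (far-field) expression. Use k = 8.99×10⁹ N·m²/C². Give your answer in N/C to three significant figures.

For a dipole, E_θ = (kp sinθ)/r³.
kp/r³ = (8.99×10⁹)(3.60×10⁻³⁰)/(8.10×10⁻¹⁰)³ = 6.090×10⁷ N/C.
E_θ = 6.090×10⁷·sin37° = 3.665×10⁷ N/C.

E_θ ≈ 3.66×10⁷ N/C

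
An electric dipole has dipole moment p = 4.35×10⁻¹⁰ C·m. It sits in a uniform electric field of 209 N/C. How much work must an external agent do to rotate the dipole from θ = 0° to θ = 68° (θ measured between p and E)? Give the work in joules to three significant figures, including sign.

W ≈ 5.69×10⁻⁸ J

W_ext = ΔU = U(θ₂) − U(θ₁) = −pE cosθ₂ − (−pE cosθ₁) = pE(cosθ₁ − cosθ₂).
W = (4.35×10⁻¹⁰)(209)·(cos0° − cos68°) = (9.092×10⁻⁸)·(+0.6254) = 5.686×10⁻⁸ J.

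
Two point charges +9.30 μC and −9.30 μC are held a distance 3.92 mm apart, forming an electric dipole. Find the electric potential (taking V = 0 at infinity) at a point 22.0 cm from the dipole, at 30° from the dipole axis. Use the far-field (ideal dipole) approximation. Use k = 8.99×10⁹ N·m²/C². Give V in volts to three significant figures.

V ≈ 5860 V

Dipole moment p = qd = (9.30×10⁻⁶ C)(0.00392 m) = 3.646×10⁻⁸ C·m.
The dipole potential is V = kp cosθ / r².
V = (8.99×10⁹)(3.646×10⁻⁸)·cos30° / (0.220)² = 5865 V.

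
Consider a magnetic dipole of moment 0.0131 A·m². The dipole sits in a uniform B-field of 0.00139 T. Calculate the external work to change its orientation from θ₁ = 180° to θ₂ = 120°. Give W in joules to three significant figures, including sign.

W_ext = ΔU = −mB cosθ₂ + mB cosθ₁ = mB(cosθ₁ − cosθ₂).
W = (0.0131)(0.00139)·(cos180° − cos120°) = (1.821×10⁻⁵)·(-0.5000) = -9.105×10⁻⁶ J.

W ≈ -9.10×10⁻⁶ J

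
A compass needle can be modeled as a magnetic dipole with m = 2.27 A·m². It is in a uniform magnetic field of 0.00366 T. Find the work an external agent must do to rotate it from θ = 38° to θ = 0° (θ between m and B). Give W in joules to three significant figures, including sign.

W ≈ -0.00176 J

W_ext = ΔU = −mB cosθ₂ + mB cosθ₁ = mB(cosθ₁ − cosθ₂).
W = (2.27)(0.00366)·(cos38° − cos0°) = (0.008308)·(-0.2120) = -0.001761 J.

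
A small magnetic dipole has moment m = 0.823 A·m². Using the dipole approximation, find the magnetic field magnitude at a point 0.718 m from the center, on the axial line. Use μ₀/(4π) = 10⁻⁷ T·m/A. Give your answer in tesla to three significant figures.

B ≈ 4.45×10⁻⁷ T

On axis B = (μ₀/4π)·2m/r³.
B = 2·(10⁻⁷)·(0.823) / (0.718)³ = 4.447×10⁻⁷ T.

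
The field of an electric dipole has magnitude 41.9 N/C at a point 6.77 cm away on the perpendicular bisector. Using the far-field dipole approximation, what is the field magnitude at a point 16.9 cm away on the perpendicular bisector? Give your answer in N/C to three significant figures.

E ≈ 2.69 N/C

Dipole fields scale as 1/r³ in the far field; the geometry is the same at both points.
E₂ = E₁ · (r₁/r₂)³ = 41.9 · (6.77/16.9)³.
(r₁/r₂)³ = (0.4006)³ = 0.06428.
E₂ ≈ 2.694 N/C.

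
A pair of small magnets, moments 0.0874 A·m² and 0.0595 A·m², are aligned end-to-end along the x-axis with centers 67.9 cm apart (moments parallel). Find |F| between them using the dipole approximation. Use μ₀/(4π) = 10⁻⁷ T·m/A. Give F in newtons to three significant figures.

F ≈ 1.47×10⁻⁸ N

On-axis B of dipole 1: B = (μ₀/4π)·2m₁/r³. Force on dipole 2: F = m₂·dB/dr.
dB/dr = −(μ₀/4π)·6m₁/r⁴, so |F| = (μ₀/4π)·6m₁m₂/r⁴.
F = 6(10⁻⁷)(0.0874)(0.0595)/(0.679)⁴ = 1.468×10⁻⁸ N.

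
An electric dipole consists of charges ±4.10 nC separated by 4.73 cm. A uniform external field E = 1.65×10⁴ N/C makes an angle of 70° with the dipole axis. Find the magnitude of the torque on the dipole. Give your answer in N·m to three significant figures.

τ ≈ 3.01×10⁻⁶ N·m

Dipole moment p = qd = (4.10×10⁻⁹ C)(0.0473 m) = 1.939×10⁻¹⁰ C·m.
Torque on an electric dipole: τ = pE sinθ.
τ = (1.939×10⁻¹⁰)(1.65×10⁴)·sin70° = 3.006×10⁻⁶ N·m.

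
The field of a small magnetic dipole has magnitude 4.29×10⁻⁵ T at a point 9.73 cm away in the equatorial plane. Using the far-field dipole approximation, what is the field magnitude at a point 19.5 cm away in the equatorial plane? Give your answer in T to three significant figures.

Dipole fields scale as 1/r³ in the far field; the geometry is the same at both points.
B₂ = B₁ · (r₁/r₂)³ = 4.29×10⁻⁵ · (9.73/19.5)³.
(r₁/r₂)³ = (0.499)³ = 0.1242.
B₂ ≈ 5.330×10⁻⁶ T.

B ≈ 5.33×10⁻⁶ T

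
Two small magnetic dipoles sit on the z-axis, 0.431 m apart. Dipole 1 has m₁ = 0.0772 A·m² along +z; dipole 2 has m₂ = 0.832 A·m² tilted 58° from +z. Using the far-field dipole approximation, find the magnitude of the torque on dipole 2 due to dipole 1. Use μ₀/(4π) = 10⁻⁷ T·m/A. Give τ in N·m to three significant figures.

Dipole B is on the axis of dipole A, so B₁ there is axial: B₁ = (μ₀/4π)·2m₁/r³ along +z.
B₁ = 2(10⁻⁷)(0.0772)/(0.431)³ = 1.928×10⁻⁷ T.
τ = m₂ B₁ sinθ.
τ = (0.832)(1.928×10⁻⁷)·sin58° = 1.361×10⁻⁷ N·m.

τ ≈ 1.36×10⁻⁷ N·m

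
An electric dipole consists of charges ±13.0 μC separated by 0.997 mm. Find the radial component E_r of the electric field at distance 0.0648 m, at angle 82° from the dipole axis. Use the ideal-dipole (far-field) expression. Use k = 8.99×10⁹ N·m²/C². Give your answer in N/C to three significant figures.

E_r ≈ 1.19×10⁵ N/C

Dipole moment p = qd = (1.30×10⁻⁵ C)(9.97×10⁻⁴ m) = 1.296×10⁻⁸ C·m.
For a dipole, E_r = (2kp cosθ)/r³.
kp/r³ = (8.99×10⁹)(1.296×10⁻⁸)/(0.0648)³ = 4.282×10⁵ N/C.
E_r = 2·4.282×10⁵·cos82° = 1.192×10⁵ N/C.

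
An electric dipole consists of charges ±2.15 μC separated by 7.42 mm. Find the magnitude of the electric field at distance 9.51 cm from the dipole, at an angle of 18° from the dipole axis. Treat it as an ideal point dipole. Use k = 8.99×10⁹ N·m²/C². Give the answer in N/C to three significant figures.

Dipole moment p = qd = (2.15×10⁻⁶ C)(0.00742 m) = 1.595×10⁻⁸ C·m.
At angle θ the dipole field magnitude is E = (kp/r³)·√(1 + 3cos²θ).
kp/r³ = (8.99×10⁹)(1.595×10⁻⁸) / (0.0951)³ = 1.667×10⁵ N/C.
√(1 + 3cos²18°) = √(1 + 3·0.9045) = √3.7135 ≈ 1.9271.
E ≈ 1.667×10⁵ × 1.927 = 3.213×10⁵ N/C.

E ≈ 3.21×10⁵ N/C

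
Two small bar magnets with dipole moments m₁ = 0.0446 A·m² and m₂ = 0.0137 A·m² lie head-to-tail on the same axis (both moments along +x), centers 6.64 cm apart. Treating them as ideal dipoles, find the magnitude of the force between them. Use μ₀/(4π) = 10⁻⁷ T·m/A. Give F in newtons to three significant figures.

F ≈ 1.89×10⁻⁵ N

On-axis B of dipole 1: B = (μ₀/4π)·2m₁/r³. Force on dipole 2: F = m₂·dB/dr.
dB/dr = −(μ₀/4π)·6m₁/r⁴, so |F| = (μ₀/4π)·6m₁m₂/r⁴.
F = 6(10⁻⁷)(0.0446)(0.0137)/(0.0664)⁴ = 1.886×10⁻⁵ N.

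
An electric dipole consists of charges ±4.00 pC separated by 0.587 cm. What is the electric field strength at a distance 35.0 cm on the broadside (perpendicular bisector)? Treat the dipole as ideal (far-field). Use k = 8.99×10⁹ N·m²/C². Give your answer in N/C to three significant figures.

E ≈ 0.00492 N/C

Dipole moment p = qd = (4.00×10⁻¹² C)(0.00587 m) = 2.348×10⁻¹⁴ C·m.
In the equatorial plane E = kp/r³.
E = (8.99×10⁹)(2.348×10⁻¹⁴) / (0.350)³ = 0.004923 N/C.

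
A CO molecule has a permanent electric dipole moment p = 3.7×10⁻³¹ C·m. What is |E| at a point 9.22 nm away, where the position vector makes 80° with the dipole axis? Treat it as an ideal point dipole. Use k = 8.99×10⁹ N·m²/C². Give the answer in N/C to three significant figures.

At angle θ the dipole field magnitude is E = (kp/r³)·√(1 + 3cos²θ).
kp/r³ = (8.99×10⁹)(3.70×10⁻³¹) / (9.22×10⁻⁹)³ = 4244 N/C.
√(1 + 3cos²80°) = √(1 + 3·0.0302) = √1.0905 ≈ 1.0443.
E ≈ 4244 × 1.044 = 4432 N/C.

E ≈ 4430 N/C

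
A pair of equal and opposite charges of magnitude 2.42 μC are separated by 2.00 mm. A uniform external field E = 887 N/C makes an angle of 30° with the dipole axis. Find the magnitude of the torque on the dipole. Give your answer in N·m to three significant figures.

τ ≈ 2.15×10⁻⁶ N·m

Dipole moment p = qd = (2.42×10⁻⁶ C)(0.00200 m) = 4.84×10⁻⁹ C·m.
Torque on an electric dipole: τ = pE sinθ.
τ = (4.84×10⁻⁹)(887)·sin30° = 2.147×10⁻⁶ N·m.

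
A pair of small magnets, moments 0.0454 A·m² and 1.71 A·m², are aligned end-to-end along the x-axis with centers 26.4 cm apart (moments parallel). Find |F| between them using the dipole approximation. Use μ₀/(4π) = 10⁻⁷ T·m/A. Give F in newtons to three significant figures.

On-axis B of dipole 1: B = (μ₀/4π)·2m₁/r³. Force on dipole 2: F = m₂·dB/dr.
dB/dr = −(μ₀/4π)·6m₁/r⁴, so |F| = (μ₀/4π)·6m₁m₂/r⁴.
F = 6(10⁻⁷)(0.0454)(1.71)/(0.264)⁴ = 9.589×10⁻⁶ N.

F ≈ 9.59×10⁻⁶ N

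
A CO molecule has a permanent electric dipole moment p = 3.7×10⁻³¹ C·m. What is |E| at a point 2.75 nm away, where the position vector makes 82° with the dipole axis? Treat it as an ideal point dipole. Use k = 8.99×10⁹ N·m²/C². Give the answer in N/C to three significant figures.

At angle θ the dipole field magnitude is E = (kp/r³)·√(1 + 3cos²θ).
kp/r³ = (8.99×10⁹)(3.70×10⁻³¹) / (2.75×10⁻⁹)³ = 1.599×10⁵ N/C.
√(1 + 3cos²82°) = √(1 + 3·0.0194) = √1.0581 ≈ 1.0286.
E ≈ 1.599×10⁵ × 1.029 = 1.645×10⁵ N/C.

E ≈ 1.65×10⁵ N/C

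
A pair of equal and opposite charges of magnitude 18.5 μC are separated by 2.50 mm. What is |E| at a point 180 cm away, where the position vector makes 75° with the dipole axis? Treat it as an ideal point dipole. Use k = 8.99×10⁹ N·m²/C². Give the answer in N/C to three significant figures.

Dipole moment p = qd = (1.85×10⁻⁵ C)(0.00250 m) = 4.625×10⁻⁸ C·m.
At angle θ the dipole field magnitude is E = (kp/r³)·√(1 + 3cos²θ).
kp/r³ = (8.99×10⁹)(4.625×10⁻⁸) / (1.80)³ = 71.29 N/C.
√(1 + 3cos²75°) = √(1 + 3·0.0670) = √1.2010 ≈ 1.0959.
E ≈ 71.29 × 1.096 = 78.13 N/C.

E ≈ 78.1 N/C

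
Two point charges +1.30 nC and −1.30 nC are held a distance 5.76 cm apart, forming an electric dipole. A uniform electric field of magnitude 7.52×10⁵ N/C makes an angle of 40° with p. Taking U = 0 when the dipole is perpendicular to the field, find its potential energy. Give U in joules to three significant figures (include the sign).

U ≈ -4.31×10⁻⁵ J

Dipole moment p = qd = (1.30×10⁻⁹ C)(0.0576 m) = 7.488×10⁻¹¹ C·m.
U = −p·E = −pE cosθ.
U = −(7.488×10⁻¹¹)(7.52×10⁵)·cos40° = -4.314×10⁻⁵ J.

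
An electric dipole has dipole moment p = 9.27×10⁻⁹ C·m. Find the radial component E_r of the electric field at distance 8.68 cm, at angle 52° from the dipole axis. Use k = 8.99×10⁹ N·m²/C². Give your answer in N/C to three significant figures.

For a dipole, E_r = (2kp cosθ)/r³.
kp/r³ = (8.99×10⁹)(9.27×10⁻⁹)/(0.0868)³ = 1.274×10⁵ N/C.
E_r = 2·1.274×10⁵·cos52° = 1.569×10⁵ N/C.

E_r ≈ 1.57×10⁵ N/C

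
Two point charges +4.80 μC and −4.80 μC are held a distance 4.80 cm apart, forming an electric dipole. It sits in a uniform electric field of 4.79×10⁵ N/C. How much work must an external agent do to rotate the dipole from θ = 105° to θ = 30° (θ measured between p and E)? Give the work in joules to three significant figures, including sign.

Dipole moment p = qd = (4.80×10⁻⁶ C)(0.0480 m) = 2.304×10⁻⁷ C·m.
W_ext = ΔU = U(θ₂) − U(θ₁) = −pE cosθ₂ − (−pE cosθ₁) = pE(cosθ₁ − cosθ₂).
W = (2.304×10⁻⁷)(4.79×10⁵)·(cos105° − cos30°) = (0.1104)·(-1.1248) = -0.1241 J.

W ≈ -0.124 J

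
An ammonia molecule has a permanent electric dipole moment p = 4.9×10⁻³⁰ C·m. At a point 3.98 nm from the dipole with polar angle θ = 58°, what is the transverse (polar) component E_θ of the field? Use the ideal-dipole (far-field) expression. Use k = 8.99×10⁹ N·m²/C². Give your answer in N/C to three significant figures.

For a dipole, E_θ = (kp sinθ)/r³.
kp/r³ = (8.99×10⁹)(4.90×10⁻³⁰)/(3.98×10⁻⁹)³ = 6.987×10⁵ N/C.
E_θ = 6.987×10⁵·sin58° = 5.926×10⁵ N/C.

E_θ ≈ 5.93×10⁵ N/C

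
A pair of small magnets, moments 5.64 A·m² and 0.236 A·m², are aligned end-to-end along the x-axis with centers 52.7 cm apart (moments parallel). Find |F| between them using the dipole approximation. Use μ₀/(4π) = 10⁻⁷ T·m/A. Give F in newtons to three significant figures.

On-axis B of dipole 1: B = (μ₀/4π)·2m₁/r³. Force on dipole 2: F = m₂·dB/dr.
dB/dr = −(μ₀/4π)·6m₁/r⁴, so |F| = (μ₀/4π)·6m₁m₂/r⁴.
F = 6(10⁻⁷)(5.64)(0.236)/(0.527)⁴ = 1.035×10⁻⁵ N.

F ≈ 1.04×10⁻⁵ N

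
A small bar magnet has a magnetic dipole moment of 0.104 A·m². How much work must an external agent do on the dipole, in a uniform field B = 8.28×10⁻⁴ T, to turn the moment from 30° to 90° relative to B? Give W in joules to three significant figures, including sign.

W_ext = ΔU = −mB cosθ₂ + mB cosθ₁ = mB(cosθ₁ − cosθ₂).
W = (0.104)(8.28×10⁻⁴)·(cos30° − cos90°) = (8.611×10⁻⁵)·(+0.8660) = 7.458×10⁻⁵ J.

W ≈ 7.46×10⁻⁵ J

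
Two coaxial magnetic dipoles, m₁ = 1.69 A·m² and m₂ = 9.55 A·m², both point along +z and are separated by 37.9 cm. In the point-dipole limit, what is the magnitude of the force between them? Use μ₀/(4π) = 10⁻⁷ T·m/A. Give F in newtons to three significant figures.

F ≈ 4.69×10⁻⁴ N

On-axis B of dipole 1: B = (μ₀/4π)·2m₁/r³. Force on dipole 2: F = m₂·dB/dr.
dB/dr = −(μ₀/4π)·6m₁/r⁴, so |F| = (μ₀/4π)·6m₁m₂/r⁴.
F = 6(10⁻⁷)(1.69)(9.55)/(0.379)⁴ = 4.693×10⁻⁴ N.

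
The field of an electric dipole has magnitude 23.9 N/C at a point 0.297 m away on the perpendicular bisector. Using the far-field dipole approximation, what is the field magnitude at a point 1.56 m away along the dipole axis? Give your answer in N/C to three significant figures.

Dipole fields scale as 1/r³ in the far field.
The axial field is twice the equatorial field at the same r, so the geometry factor is 2/1.
E₂ = E₁ · (2/1) · (r₁/r₂)³ = 23.9 · 2 · (0.297/1.56)³.
(r₁/r₂)³ = (0.1904)³ = 0.006901.
E₂ ≈ 0.3299 N/C.

E ≈ 0.330 N/C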